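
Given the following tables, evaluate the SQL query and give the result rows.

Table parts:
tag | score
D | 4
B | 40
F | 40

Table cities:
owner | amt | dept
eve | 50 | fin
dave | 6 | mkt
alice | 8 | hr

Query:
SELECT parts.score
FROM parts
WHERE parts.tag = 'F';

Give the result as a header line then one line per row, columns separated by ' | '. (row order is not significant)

After WHERE (1 rows):
parts.tag | parts.score
F | 40
After SELECT (1 rows):
parts.score
40

== RESULT ==
parts.score
40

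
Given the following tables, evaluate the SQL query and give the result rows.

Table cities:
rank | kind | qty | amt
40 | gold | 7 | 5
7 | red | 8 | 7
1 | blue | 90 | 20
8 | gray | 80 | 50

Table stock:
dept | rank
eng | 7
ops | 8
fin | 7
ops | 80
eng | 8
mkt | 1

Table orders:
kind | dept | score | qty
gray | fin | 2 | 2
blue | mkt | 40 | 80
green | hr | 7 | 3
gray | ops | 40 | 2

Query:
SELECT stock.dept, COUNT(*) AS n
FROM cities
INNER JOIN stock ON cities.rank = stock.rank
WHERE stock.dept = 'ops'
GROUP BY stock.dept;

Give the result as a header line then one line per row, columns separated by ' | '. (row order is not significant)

After JOIN stock (5 rows):
cities.rank | cities.kind | cities.qty | cities.amt | stock.dept | stock.rank
7 | red | 8 | 7 | eng | 7
7 | red | 8 | 7 | fin | 7
1 | blue | 90 | 20 | mkt | 1
8 | gray | 80 | 50 | ops | 8
8 | gray | 80 | 50 | eng | 8
After WHERE (1 rows):
cities.rank | cities.kind | cities.qty | cities.amt | stock.dept | stock.rank
8 | gray | 80 | 50 | ops | 8
After GROUP BY (1 rows):
stock.dept | n
ops | 1

== RESULT ==
stock.dept | n
ops | 1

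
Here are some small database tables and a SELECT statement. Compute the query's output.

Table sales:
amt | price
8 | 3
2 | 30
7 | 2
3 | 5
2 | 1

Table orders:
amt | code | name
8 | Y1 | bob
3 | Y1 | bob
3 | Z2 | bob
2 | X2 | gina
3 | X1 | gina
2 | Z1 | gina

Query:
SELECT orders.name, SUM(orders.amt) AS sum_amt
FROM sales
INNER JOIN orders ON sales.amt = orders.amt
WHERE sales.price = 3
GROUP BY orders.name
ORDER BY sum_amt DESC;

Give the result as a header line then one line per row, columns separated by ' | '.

== RESULT ==
orders.name | sum_amt
bob | 8

Derivation:
After JOIN orders (8 rows):
sales.amt | sales.price | orders.amt | orders.code | orders.name
8 | 3 | 8 | Y1 | bob
2 | 30 | 2 | X2 | gina
2 | 30 | 2 | Z1 | gina
3 | 5 | 3 | Y1 | bob
3 | 5 | 3 | Z2 | bob
3 | 5 | 3 | X1 | gina
2 | 1 | 2 | X2 | gina
2 | 1 | 2 | Z1 | gina
After WHERE (1 rows):
sales.amt | sales.price | orders.amt | orders.code | orders.name
8 | 3 | 8 | Y1 | bob
After GROUP BY (1 rows):
orders.name | sum_amt
bob | 8
After ORDER BY (1 rows):
orders.name | sum_amt
bob | 8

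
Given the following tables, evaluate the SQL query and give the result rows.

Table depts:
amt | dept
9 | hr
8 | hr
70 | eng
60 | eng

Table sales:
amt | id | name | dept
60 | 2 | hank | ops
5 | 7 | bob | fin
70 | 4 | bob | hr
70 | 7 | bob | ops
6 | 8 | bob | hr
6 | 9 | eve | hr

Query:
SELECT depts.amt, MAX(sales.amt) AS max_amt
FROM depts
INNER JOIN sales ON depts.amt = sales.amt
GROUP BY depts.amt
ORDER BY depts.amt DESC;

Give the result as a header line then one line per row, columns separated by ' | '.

After JOIN sales (3 rows):
depts.amt | depts.dept | sales.amt | sales.id | sales.name | sales.dept
70 | eng | 70 | 4 | bob | hr
70 | eng | 70 | 7 | bob | ops
60 | eng | 60 | 2 | hank | ops
After GROUP BY (2 rows):
depts.amt | max_amt
70 | 70
60 | 60
After ORDER BY (2 rows):
depts.amt | max_amt
70 | 70
60 | 60

== RESULT ==
depts.amt | max_amt
70 | 70
60 | 60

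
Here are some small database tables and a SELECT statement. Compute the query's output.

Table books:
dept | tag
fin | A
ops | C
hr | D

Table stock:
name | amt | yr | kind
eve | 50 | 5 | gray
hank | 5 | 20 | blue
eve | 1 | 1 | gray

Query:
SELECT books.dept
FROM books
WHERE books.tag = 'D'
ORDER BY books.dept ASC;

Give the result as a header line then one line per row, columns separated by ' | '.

== RESULT ==
books.dept
hr

Derivation:
After WHERE (1 rows):
books.dept | books.tag
hr | D
After SELECT (1 rows):
books.dept
hr
After ORDER BY (1 rows):
books.dept
hr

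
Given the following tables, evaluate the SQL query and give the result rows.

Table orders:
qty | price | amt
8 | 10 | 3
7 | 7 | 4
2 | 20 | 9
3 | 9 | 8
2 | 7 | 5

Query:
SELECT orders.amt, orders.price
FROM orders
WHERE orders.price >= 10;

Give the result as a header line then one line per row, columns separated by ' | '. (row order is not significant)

== RESULT ==
orders.amt | orders.price
3 | 10
9 | 20

Derivation:
After WHERE (2 rows):
orders.qty | orders.price | orders.amt
8 | 10 | 3
2 | 20 | 9
After SELECT (2 rows):
orders.amt | orders.price
3 | 10
9 | 20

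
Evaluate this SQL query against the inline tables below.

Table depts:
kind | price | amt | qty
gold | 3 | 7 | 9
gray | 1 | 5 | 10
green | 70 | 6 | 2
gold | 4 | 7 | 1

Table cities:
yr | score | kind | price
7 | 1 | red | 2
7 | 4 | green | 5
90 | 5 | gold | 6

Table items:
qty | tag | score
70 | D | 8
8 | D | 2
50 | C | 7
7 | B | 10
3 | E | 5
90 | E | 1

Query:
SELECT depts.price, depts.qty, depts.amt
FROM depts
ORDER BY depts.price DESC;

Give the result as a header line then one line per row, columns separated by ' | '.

== RESULT ==
depts.price | depts.qty | depts.amt
70 | 2 | 6
4 | 1 | 7
3 | 9 | 7
1 | 10 | 5

Derivation:
After SELECT (4 rows):
depts.price | depts.qty | depts.amt
3 | 9 | 7
1 | 10 | 5
70 | 2 | 6
4 | 1 | 7
After ORDER BY (4 rows):
depts.price | depts.qty | depts.amt
70 | 2 | 6
4 | 1 | 7
3 | 9 | 7
1 | 10 | 5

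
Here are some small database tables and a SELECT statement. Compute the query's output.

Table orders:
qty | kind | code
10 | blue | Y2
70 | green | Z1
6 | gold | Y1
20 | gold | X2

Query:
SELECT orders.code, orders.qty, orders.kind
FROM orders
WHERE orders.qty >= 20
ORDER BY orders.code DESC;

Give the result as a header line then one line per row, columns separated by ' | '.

== RESULT ==
orders.code | orders.qty | orders.kind
Z1 | 70 | green
X2 | 20 | gold

Derivation:
After WHERE (2 rows):
orders.qty | orders.kind | orders.code
70 | green | Z1
20 | gold | X2
After SELECT (2 rows):
orders.code | orders.qty | orders.kind
Z1 | 70 | green
X2 | 20 | gold
After ORDER BY (2 rows):
orders.code | orders.qty | orders.kind
Z1 | 70 | green
X2 | 20 | gold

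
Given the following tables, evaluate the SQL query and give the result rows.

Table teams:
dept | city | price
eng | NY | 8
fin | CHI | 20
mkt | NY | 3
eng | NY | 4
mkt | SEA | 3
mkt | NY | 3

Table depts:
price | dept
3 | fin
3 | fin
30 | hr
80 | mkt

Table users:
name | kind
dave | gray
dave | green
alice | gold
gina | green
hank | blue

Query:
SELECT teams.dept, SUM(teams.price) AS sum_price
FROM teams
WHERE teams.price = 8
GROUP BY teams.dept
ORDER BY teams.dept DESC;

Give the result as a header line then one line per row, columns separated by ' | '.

After WHERE (1 rows):
teams.dept | teams.city | teams.price
eng | NY | 8
After GROUP BY (1 rows):
teams.dept | sum_price
eng | 8
After ORDER BY (1 rows):
teams.dept | sum_price
eng | 8

== RESULT ==
teams.dept | sum_price
eng | 8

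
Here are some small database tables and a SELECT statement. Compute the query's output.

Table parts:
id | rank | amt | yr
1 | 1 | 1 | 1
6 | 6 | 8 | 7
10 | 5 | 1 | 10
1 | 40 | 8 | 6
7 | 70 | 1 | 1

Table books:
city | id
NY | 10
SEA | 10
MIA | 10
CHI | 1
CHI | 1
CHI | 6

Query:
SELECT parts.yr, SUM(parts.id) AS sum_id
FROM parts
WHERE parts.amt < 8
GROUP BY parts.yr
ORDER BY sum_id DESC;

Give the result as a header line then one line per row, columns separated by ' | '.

== RESULT ==
parts.yr | sum_id
10 | 10
1 | 8

Derivation:
After WHERE (3 rows):
parts.id | parts.rank | parts.amt | parts.yr
1 | 1 | 1 | 1
10 | 5 | 1 | 10
7 | 70 | 1 | 1
After GROUP BY (2 rows):
parts.yr | sum_id
1 | 8
10 | 10
After ORDER BY (2 rows):
parts.yr | sum_id
10 | 10
1 | 8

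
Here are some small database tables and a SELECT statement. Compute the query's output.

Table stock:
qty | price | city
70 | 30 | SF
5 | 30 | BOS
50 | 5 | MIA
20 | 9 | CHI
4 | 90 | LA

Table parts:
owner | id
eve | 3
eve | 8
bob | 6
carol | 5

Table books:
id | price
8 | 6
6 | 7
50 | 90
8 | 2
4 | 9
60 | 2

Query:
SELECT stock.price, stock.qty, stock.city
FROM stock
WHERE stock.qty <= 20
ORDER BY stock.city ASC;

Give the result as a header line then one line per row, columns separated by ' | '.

After WHERE (3 rows):
stock.qty | stock.price | stock.city
5 | 30 | BOS
20 | 9 | CHI
4 | 90 | LA
After SELECT (3 rows):
stock.price | stock.qty | stock.city
30 | 5 | BOS
9 | 20 | CHI
90 | 4 | LA
After ORDER BY (3 rows):
stock.price | stock.qty | stock.city
30 | 5 | BOS
9 | 20 | CHI
90 | 4 | LA

== RESULT ==
stock.price | stock.qty | stock.city
30 | 5 | BOS
9 | 20 | CHI
90 | 4 | LA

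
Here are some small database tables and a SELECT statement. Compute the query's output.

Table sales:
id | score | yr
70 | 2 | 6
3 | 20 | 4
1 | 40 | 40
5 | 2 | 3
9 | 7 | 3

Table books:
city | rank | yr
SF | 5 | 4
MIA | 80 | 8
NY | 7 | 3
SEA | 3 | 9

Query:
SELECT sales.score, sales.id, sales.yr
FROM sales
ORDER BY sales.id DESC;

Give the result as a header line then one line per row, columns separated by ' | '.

After SELECT (5 rows):
sales.score | sales.id | sales.yr
2 | 70 | 6
20 | 3 | 4
40 | 1 | 40
2 | 5 | 3
7 | 9 | 3
After ORDER BY (5 rows):
sales.score | sales.id | sales.yr
2 | 70 | 6
7 | 9 | 3
2 | 5 | 3
20 | 3 | 4
40 | 1 | 40

== RESULT ==
sales.score | sales.id | sales.yr
2 | 70 | 6
7 | 9 | 3
2 | 5 | 3
20 | 3 | 4
40 | 1 | 40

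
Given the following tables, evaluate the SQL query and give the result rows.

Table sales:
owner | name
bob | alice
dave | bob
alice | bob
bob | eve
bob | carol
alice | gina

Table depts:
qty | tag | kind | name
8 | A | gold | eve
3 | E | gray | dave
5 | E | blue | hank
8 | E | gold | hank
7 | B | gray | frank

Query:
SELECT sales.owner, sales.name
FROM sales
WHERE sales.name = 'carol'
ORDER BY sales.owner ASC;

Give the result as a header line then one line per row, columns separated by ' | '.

After WHERE (1 rows):
sales.owner | sales.name
bob | carol
After SELECT (1 rows):
sales.owner | sales.name
bob | carol
After ORDER BY (1 rows):
sales.owner | sales.name
bob | carol

== RESULT ==
sales.owner | sales.name
bob | carol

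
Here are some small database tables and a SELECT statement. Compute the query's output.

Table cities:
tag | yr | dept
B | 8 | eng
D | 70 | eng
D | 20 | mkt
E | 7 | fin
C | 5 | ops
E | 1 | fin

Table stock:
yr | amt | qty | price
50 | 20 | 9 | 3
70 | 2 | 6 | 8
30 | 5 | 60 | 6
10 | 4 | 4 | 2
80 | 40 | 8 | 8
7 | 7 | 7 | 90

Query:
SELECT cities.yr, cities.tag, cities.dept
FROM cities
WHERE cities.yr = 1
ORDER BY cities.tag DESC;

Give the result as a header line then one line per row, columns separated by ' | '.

After WHERE (1 rows):
cities.tag | cities.yr | cities.dept
E | 1 | fin
After SELECT (1 rows):
cities.yr | cities.tag | cities.dept
1 | E | fin
After ORDER BY (1 rows):
cities.yr | cities.tag | cities.dept
1 | E | fin

== RESULT ==
cities.yr | cities.tag | cities.dept
1 | E | fin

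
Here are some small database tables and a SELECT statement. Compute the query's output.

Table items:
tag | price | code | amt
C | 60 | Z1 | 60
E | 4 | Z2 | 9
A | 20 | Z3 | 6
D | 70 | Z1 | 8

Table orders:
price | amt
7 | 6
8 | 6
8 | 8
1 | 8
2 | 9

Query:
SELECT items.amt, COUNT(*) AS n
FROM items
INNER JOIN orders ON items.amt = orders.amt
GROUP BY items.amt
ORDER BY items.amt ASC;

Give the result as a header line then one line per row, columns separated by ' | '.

After JOIN orders (5 rows):
items.tag | items.price | items.code | items.amt | orders.price | orders.amt
E | 4 | Z2 | 9 | 2 | 9
A | 20 | Z3 | 6 | 7 | 6
A | 20 | Z3 | 6 | 8 | 6
D | 70 | Z1 | 8 | 8 | 8
D | 70 | Z1 | 8 | 1 | 8
After GROUP BY (3 rows):
items.amt | n
9 | 1
6 | 2
8 | 2
After ORDER BY (3 rows):
items.amt | n
6 | 2
8 | 2
9 | 1

== RESULT ==
items.amt | n
6 | 2
8 | 2
9 | 1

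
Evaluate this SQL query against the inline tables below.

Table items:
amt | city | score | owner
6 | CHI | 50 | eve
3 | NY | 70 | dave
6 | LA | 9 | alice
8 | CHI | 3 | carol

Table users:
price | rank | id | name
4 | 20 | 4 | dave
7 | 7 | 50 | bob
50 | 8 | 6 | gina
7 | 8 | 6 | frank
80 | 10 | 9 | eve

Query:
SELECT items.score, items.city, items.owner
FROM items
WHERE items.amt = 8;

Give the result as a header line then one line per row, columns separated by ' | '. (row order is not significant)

== RESULT ==
items.score | items.city | items.owner
3 | CHI | carol

Derivation:
After WHERE (1 rows):
items.amt | items.city | items.score | items.owner
8 | CHI | 3 | carol
After SELECT (1 rows):
items.score | items.city | items.owner
3 | CHI | carol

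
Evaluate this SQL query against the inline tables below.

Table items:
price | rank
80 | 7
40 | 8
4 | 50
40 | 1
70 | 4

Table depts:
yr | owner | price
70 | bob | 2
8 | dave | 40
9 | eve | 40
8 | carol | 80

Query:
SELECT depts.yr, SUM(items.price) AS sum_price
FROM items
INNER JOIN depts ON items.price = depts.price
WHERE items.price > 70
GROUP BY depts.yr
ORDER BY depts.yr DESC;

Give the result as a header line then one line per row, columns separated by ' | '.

After JOIN depts (5 rows):
items.price | items.rank | depts.yr | depts.owner | depts.price
80 | 7 | 8 | carol | 80
40 | 8 | 8 | dave | 40
40 | 8 | 9 | eve | 40
40 | 1 | 8 | dave | 40
40 | 1 | 9 | eve | 40
After WHERE (1 rows):
items.price | items.rank | depts.yr | depts.owner | depts.price
80 | 7 | 8 | carol | 80
After GROUP BY (1 rows):
depts.yr | sum_price
8 | 80
After ORDER BY (1 rows):
depts.yr | sum_price
8 | 80

== RESULT ==
depts.yr | sum_price
8 | 80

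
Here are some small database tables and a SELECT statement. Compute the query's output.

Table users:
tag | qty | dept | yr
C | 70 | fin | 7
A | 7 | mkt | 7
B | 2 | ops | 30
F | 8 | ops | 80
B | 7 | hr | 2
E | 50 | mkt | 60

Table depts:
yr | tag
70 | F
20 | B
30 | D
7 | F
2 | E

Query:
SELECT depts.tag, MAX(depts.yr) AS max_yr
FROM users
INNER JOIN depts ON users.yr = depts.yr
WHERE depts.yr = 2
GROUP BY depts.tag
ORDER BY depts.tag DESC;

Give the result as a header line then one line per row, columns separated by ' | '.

== RESULT ==
depts.tag | max_yr
E | 2

Derivation:
After JOIN depts (4 rows):
users.tag | users.qty | users.dept | users.yr | depts.yr | depts.tag
C | 70 | fin | 7 | 7 | F
A | 7 | mkt | 7 | 7 | F
B | 2 | ops | 30 | 30 | D
B | 7 | hr | 2 | 2 | E
After WHERE (1 rows):
users.tag | users.qty | users.dept | users.yr | depts.yr | depts.tag
B | 7 | hr | 2 | 2 | E
After GROUP BY (1 rows):
depts.tag | max_yr
E | 2
After ORDER BY (1 rows):
depts.tag | max_yr
E | 2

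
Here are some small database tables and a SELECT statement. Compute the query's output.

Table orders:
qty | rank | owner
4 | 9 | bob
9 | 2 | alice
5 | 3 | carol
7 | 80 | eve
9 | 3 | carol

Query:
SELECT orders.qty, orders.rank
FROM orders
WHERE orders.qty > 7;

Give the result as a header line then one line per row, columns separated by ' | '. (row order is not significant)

== RESULT ==
orders.qty | orders.rank
9 | 2
9 | 3

Derivation:
After WHERE (2 rows):
orders.qty | orders.rank | orders.owner
9 | 2 | alice
9 | 3 | carol
After SELECT (2 rows):
orders.qty | orders.rank
9 | 2
9 | 3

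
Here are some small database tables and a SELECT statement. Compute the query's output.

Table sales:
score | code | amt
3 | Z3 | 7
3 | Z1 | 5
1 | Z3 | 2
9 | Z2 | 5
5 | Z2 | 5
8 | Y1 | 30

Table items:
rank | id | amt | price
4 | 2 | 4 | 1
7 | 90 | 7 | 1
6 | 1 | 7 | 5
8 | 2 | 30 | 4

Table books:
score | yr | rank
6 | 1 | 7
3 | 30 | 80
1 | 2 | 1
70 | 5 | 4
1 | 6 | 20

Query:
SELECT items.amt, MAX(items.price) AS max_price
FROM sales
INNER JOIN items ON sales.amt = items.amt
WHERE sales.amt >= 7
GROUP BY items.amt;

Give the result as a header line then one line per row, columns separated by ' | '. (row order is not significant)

After JOIN items (3 rows):
sales.score | sales.code | sales.amt | items.rank | items.id | items.amt | items.price
3 | Z3 | 7 | 7 | 90 | 7 | 1
3 | Z3 | 7 | 6 | 1 | 7 | 5
8 | Y1 | 30 | 8 | 2 | 30 | 4
After WHERE (3 rows):
sales.score | sales.code | sales.amt | items.rank | items.id | items.amt | items.price
3 | Z3 | 7 | 7 | 90 | 7 | 1
3 | Z3 | 7 | 6 | 1 | 7 | 5
8 | Y1 | 30 | 8 | 2 | 30 | 4
After GROUP BY (2 rows):
items.amt | max_price
7 | 5
30 | 4

== RESULT ==
items.amt | max_price
7 | 5
30 | 4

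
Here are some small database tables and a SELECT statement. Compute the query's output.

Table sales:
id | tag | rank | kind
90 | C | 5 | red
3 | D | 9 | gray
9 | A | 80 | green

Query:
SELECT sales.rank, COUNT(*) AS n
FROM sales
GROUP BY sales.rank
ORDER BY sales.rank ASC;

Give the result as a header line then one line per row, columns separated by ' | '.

== RESULT ==
sales.rank | n
5 | 1
9 | 1
80 | 1

Derivation:
After GROUP BY (3 rows):
sales.rank | n
5 | 1
9 | 1
80 | 1
After ORDER BY (3 rows):
sales.rank | n
5 | 1
9 | 1
80 | 1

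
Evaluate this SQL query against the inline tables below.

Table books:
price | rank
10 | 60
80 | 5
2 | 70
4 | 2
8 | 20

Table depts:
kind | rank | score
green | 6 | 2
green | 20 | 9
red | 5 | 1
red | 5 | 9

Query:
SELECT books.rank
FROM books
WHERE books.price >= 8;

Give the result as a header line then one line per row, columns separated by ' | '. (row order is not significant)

== RESULT ==
books.rank
60
5
20

Derivation:
After WHERE (3 rows):
books.price | books.rank
10 | 60
80 | 5
8 | 20
After SELECT (3 rows):
books.rank
60
5
20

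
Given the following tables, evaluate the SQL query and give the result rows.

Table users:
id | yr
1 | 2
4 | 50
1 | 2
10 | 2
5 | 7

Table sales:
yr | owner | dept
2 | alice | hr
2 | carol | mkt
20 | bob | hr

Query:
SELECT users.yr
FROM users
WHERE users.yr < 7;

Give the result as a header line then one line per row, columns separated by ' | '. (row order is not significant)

== RESULT ==
users.yr
2
2
2

Derivation:
After WHERE (3 rows):
users.id | users.yr
1 | 2
1 | 2
10 | 2
After SELECT (3 rows):
users.yr
2
2
2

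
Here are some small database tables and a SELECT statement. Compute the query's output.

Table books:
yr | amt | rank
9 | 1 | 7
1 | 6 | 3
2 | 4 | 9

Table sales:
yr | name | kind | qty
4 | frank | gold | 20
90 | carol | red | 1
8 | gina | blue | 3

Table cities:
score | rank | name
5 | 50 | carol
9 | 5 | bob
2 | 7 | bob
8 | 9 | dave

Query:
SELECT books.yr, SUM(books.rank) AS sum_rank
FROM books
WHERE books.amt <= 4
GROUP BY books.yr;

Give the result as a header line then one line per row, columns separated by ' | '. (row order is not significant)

After WHERE (2 rows):
books.yr | books.amt | books.rank
9 | 1 | 7
2 | 4 | 9
After GROUP BY (2 rows):
books.yr | sum_rank
9 | 7
2 | 9

== RESULT ==
books.yr | sum_rank
9 | 7
2 | 9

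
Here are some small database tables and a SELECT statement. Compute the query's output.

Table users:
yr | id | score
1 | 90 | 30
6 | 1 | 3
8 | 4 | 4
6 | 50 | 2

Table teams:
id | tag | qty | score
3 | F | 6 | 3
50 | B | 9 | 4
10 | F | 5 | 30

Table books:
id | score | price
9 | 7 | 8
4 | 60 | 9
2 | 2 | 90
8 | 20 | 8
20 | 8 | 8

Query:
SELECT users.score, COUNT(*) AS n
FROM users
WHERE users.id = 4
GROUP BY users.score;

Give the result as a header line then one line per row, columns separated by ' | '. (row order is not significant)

After WHERE (1 rows):
users.yr | users.id | users.score
8 | 4 | 4
After GROUP BY (1 rows):
users.score | n
4 | 1

== RESULT ==
users.score | n
4 | 1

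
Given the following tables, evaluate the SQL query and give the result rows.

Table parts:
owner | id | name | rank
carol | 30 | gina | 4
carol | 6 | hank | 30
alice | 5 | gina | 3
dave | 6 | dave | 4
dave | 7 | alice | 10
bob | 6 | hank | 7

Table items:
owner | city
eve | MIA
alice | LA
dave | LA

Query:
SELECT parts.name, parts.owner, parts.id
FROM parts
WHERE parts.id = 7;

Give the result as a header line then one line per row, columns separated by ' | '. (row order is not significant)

After WHERE (1 rows):
parts.owner | parts.id | parts.name | parts.rank
dave | 7 | alice | 10
After SELECT (1 rows):
parts.name | parts.owner | parts.id
alice | dave | 7

== RESULT ==
parts.name | parts.owner | parts.id
alice | dave | 7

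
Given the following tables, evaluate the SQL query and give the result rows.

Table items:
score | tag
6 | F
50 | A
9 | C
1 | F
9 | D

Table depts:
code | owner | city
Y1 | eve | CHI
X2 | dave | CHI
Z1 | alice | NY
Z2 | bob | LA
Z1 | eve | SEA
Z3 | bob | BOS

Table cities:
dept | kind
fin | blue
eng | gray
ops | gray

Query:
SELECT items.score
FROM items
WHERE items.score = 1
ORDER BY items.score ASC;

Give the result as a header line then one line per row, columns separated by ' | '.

== RESULT ==
items.score
1

Derivation:
After WHERE (1 rows):
items.score | items.tag
1 | F
After SELECT (1 rows):
items.score
1
After ORDER BY (1 rows):
items.score
1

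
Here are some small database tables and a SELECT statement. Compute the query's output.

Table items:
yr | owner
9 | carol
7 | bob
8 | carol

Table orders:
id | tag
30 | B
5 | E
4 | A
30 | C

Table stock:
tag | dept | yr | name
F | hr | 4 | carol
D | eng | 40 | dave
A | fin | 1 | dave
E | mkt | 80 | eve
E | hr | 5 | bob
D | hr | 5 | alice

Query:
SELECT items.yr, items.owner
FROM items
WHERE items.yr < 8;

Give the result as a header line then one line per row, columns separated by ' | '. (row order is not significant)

== RESULT ==
items.yr | items.owner
7 | bob

Derivation:
After WHERE (1 rows):
items.yr | items.owner
7 | bob
After SELECT (1 rows):
items.yr | items.owner
7 | bob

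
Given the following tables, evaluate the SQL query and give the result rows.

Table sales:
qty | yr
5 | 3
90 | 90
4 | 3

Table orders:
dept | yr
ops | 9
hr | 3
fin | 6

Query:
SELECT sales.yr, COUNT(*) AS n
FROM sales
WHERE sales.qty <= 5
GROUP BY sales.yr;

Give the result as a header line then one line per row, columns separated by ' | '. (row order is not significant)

After WHERE (2 rows):
sales.qty | sales.yr
5 | 3
4 | 3
After GROUP BY (1 rows):
sales.yr | n
3 | 2

== RESULT ==
sales.yr | n
3 | 2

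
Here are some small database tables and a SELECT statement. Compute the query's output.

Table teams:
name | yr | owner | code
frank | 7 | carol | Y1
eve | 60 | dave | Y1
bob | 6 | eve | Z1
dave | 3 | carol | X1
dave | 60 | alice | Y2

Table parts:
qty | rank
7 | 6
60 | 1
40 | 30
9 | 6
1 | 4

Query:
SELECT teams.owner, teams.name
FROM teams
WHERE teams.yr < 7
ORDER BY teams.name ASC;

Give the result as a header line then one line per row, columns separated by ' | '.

After WHERE (2 rows):
teams.name | teams.yr | teams.owner | teams.code
bob | 6 | eve | Z1
dave | 3 | carol | X1
After SELECT (2 rows):
teams.owner | teams.name
eve | bob
carol | dave
After ORDER BY (2 rows):
teams.owner | teams.name
eve | bob
carol | dave

== RESULT ==
teams.owner | teams.name
eve | bob
carol | dave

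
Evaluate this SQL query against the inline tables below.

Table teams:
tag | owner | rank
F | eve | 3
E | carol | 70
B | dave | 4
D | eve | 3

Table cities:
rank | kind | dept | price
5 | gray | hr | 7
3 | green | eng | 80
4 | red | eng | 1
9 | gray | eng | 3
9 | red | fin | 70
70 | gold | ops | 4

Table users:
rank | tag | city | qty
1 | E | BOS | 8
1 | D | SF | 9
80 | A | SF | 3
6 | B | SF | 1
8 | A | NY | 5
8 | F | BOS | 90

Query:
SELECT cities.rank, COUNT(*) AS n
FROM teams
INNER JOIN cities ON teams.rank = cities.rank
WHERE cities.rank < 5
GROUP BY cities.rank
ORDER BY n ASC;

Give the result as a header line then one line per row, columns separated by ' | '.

== RESULT ==
cities.rank | n
4 | 1
3 | 2

Derivation:
After JOIN cities (4 rows):
teams.tag | teams.owner | teams.rank | cities.rank | cities.kind | cities.dept | cities.price
F | eve | 3 | 3 | green | eng | 80
E | carol | 70 | 70 | gold | ops | 4
B | dave | 4 | 4 | red | eng | 1
D | eve | 3 | 3 | green | eng | 80
After WHERE (3 rows):
teams.tag | teams.owner | teams.rank | cities.rank | cities.kind | cities.dept | cities.price
F | eve | 3 | 3 | green | eng | 80
B | dave | 4 | 4 | red | eng | 1
D | eve | 3 | 3 | green | eng | 80
After GROUP BY (2 rows):
cities.rank | n
3 | 2
4 | 1
After ORDER BY (2 rows):
cities.rank | n
4 | 1
3 | 2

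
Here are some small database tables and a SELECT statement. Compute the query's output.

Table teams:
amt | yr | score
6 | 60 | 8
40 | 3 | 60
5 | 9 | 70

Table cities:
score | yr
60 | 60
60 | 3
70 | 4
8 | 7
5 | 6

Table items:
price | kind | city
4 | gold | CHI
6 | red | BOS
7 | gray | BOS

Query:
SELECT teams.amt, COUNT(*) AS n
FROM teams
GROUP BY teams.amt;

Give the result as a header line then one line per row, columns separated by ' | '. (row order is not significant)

== RESULT ==
teams.amt | n
6 | 1
40 | 1
5 | 1

Derivation:
After GROUP BY (3 rows):
teams.amt | n
6 | 1
40 | 1
5 | 1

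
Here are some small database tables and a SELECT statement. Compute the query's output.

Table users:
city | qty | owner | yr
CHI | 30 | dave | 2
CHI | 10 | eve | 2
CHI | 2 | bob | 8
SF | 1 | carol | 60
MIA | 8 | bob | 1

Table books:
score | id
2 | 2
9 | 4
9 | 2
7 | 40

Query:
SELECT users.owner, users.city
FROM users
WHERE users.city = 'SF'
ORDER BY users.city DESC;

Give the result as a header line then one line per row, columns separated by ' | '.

== RESULT ==
users.owner | users.city
carol | SF

Derivation:
After WHERE (1 rows):
users.city | users.qty | users.owner | users.yr
SF | 1 | carol | 60
After SELECT (1 rows):
users.owner | users.city
carol | SF
After ORDER BY (1 rows):
users.owner | users.city
carol | SF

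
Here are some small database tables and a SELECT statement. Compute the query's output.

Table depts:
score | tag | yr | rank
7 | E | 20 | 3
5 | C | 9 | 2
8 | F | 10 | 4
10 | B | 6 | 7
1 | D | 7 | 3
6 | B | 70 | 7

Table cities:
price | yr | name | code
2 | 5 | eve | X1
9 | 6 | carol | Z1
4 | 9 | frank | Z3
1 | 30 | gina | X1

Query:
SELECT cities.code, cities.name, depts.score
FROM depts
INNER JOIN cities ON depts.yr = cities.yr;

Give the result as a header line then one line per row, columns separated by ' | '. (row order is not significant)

After JOIN cities (2 rows):
depts.score | depts.tag | depts.yr | depts.rank | cities.price | cities.yr | cities.name | cities.code
5 | C | 9 | 2 | 4 | 9 | frank | Z3
10 | B | 6 | 7 | 9 | 6 | carol | Z1
After SELECT (2 rows):
cities.code | cities.name | depts.score
Z3 | frank | 5
Z1 | carol | 10

== RESULT ==
cities.code | cities.name | depts.score
Z3 | frank | 5
Z1 | carol | 10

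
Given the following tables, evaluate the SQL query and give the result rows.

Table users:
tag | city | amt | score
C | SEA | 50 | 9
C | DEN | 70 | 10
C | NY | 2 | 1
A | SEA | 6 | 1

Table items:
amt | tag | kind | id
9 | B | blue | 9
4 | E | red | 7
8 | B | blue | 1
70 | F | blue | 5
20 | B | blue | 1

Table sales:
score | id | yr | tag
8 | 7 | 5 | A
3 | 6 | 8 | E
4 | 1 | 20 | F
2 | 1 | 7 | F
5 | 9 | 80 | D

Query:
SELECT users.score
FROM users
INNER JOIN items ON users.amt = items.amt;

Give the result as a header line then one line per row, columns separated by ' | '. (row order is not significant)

== RESULT ==
users.score
10

Derivation:
After JOIN items (1 rows):
users.tag | users.city | users.amt | users.score | items.amt | items.tag | items.kind | items.id
C | DEN | 70 | 10 | 70 | F | blue | 5
After SELECT (1 rows):
users.score
10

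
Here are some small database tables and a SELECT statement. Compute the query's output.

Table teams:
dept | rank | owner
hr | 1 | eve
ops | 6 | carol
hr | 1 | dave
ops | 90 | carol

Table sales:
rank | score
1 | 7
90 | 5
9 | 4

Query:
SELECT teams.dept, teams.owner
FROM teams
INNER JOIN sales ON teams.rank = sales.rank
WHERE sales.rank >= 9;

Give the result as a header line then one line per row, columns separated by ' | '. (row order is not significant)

== RESULT ==
teams.dept | teams.owner
ops | carol

Derivation:
After JOIN sales (3 rows):
teams.dept | teams.rank | teams.owner | sales.rank | sales.score
hr | 1 | eve | 1 | 7
hr | 1 | dave | 1 | 7
ops | 90 | carol | 90 | 5
After WHERE (1 rows):
teams.dept | teams.rank | teams.owner | sales.rank | sales.score
ops | 90 | carol | 90 | 5
After SELECT (1 rows):
teams.dept | teams.owner
ops | carol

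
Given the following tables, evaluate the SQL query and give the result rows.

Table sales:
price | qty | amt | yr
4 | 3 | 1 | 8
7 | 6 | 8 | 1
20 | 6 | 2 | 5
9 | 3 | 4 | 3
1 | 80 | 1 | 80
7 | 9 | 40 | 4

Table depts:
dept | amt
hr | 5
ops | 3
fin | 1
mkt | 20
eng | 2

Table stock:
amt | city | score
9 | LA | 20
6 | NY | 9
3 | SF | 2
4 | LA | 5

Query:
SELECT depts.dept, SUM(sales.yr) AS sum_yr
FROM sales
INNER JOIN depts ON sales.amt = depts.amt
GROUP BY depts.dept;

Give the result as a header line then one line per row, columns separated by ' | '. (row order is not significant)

== RESULT ==
depts.dept | sum_yr
fin | 88
eng | 5

Derivation:
After JOIN depts (3 rows):
sales.price | sales.qty | sales.amt | sales.yr | depts.dept | depts.amt
4 | 3 | 1 | 8 | fin | 1
20 | 6 | 2 | 5 | eng | 2
1 | 80 | 1 | 80 | fin | 1
After GROUP BY (2 rows):
depts.dept | sum_yr
fin | 88
eng | 5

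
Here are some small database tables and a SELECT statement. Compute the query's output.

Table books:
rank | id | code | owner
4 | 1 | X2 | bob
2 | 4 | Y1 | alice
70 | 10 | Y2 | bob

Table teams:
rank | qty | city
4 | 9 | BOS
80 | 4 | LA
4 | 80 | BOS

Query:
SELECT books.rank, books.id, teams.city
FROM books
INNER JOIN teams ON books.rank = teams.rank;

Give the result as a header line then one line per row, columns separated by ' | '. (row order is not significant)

After JOIN teams (2 rows):
books.rank | books.id | books.code | books.owner | teams.rank | teams.qty | teams.city
4 | 1 | X2 | bob | 4 | 9 | BOS
4 | 1 | X2 | bob | 4 | 80 | BOS
After SELECT (2 rows):
books.rank | books.id | teams.city
4 | 1 | BOS
4 | 1 | BOS

== RESULT ==
books.rank | books.id | teams.city
4 | 1 | BOS
4 | 1 | BOS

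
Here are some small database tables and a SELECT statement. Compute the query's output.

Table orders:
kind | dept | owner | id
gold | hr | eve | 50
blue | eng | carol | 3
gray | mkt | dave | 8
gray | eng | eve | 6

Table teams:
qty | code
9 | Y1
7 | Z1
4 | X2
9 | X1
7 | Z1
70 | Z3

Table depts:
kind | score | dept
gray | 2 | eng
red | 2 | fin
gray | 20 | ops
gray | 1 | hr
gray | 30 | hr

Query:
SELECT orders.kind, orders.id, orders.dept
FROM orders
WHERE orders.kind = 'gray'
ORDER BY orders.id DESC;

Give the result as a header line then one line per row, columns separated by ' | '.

After WHERE (2 rows):
orders.kind | orders.dept | orders.owner | orders.id
gray | mkt | dave | 8
gray | eng | eve | 6
After SELECT (2 rows):
orders.kind | orders.id | orders.dept
gray | 8 | mkt
gray | 6 | eng
After ORDER BY (2 rows):
orders.kind | orders.id | orders.dept
gray | 8 | mkt
gray | 6 | eng

== RESULT ==
orders.kind | orders.id | orders.dept
gray | 8 | mkt
gray | 6 | eng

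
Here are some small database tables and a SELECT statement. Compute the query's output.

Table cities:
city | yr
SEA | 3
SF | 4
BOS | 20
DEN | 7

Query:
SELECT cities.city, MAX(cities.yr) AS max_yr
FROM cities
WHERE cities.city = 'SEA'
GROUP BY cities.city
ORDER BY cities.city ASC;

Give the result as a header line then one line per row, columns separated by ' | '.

After WHERE (1 rows):
cities.city | cities.yr
SEA | 3
After GROUP BY (1 rows):
cities.city | max_yr
SEA | 3
After ORDER BY (1 rows):
cities.city | max_yr
SEA | 3

== RESULT ==
cities.city | max_yr
SEA | 3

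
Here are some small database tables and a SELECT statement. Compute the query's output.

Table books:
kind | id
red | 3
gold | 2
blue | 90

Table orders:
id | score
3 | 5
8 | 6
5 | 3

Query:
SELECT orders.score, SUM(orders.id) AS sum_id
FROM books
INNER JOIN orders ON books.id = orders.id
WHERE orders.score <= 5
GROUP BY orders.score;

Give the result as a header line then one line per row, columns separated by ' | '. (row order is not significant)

After JOIN orders (1 rows):
books.kind | books.id | orders.id | orders.score
red | 3 | 3 | 5
After WHERE (1 rows):
books.kind | books.id | orders.id | orders.score
red | 3 | 3 | 5
After GROUP BY (1 rows):
orders.score | sum_id
5 | 3

== RESULT ==
orders.score | sum_id
5 | 3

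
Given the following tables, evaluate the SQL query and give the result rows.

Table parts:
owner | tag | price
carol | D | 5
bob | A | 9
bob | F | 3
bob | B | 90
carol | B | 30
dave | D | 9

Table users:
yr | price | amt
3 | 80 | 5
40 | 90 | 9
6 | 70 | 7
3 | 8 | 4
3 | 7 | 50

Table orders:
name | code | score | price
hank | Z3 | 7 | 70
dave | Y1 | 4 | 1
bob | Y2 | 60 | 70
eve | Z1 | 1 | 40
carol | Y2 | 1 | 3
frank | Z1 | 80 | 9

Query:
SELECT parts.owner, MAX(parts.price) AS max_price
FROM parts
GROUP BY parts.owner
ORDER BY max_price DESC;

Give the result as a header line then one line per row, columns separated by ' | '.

After GROUP BY (3 rows):
parts.owner | max_price
carol | 30
bob | 90
dave | 9
After ORDER BY (3 rows):
parts.owner | max_price
bob | 90
carol | 30
dave | 9

== RESULT ==
parts.owner | max_price
bob | 90
carol | 30
dave | 9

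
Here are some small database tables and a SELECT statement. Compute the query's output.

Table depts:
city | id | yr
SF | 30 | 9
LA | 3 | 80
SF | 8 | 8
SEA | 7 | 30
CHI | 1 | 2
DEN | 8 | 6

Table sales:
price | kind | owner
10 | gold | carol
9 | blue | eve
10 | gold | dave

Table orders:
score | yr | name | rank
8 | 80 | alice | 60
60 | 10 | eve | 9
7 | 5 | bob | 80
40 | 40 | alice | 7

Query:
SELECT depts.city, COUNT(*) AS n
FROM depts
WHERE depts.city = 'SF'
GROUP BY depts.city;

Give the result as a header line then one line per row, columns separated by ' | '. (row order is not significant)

== RESULT ==
depts.city | n
SF | 2

Derivation:
After WHERE (2 rows):
depts.city | depts.id | depts.yr
SF | 30 | 9
SF | 8 | 8
After GROUP BY (1 rows):
depts.city | n
SF | 2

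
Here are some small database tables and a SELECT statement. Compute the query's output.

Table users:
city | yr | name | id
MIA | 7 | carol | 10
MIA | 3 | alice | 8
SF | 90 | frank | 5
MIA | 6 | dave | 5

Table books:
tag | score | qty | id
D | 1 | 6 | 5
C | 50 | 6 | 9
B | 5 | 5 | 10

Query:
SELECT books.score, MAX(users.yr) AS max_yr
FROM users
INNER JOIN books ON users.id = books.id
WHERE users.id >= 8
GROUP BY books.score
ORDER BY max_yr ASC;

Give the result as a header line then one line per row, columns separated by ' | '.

After JOIN books (3 rows):
users.city | users.yr | users.name | users.id | books.tag | books.score | books.qty | books.id
MIA | 7 | carol | 10 | B | 5 | 5 | 10
SF | 90 | frank | 5 | D | 1 | 6 | 5
MIA | 6 | dave | 5 | D | 1 | 6 | 5
After WHERE (1 rows):
users.city | users.yr | users.name | users.id | books.tag | books.score | books.qty | books.id
MIA | 7 | carol | 10 | B | 5 | 5 | 10
After GROUP BY (1 rows):
books.score | max_yr
5 | 7
After ORDER BY (1 rows):
books.score | max_yr
5 | 7

== RESULT ==
books.score | max_yr
5 | 7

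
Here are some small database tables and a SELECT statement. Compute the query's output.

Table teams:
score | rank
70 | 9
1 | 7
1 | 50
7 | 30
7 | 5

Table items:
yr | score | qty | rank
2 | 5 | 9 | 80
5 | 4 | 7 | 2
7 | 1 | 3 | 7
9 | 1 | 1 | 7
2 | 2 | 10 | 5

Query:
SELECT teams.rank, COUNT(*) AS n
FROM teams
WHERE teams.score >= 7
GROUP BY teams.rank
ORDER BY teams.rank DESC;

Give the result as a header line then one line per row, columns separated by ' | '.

After WHERE (3 rows):
teams.score | teams.rank
70 | 9
7 | 30
7 | 5
After GROUP BY (3 rows):
teams.rank | n
9 | 1
30 | 1
5 | 1
After ORDER BY (3 rows):
teams.rank | n
30 | 1
9 | 1
5 | 1

== RESULT ==
teams.rank | n
30 | 1
9 | 1
5 | 1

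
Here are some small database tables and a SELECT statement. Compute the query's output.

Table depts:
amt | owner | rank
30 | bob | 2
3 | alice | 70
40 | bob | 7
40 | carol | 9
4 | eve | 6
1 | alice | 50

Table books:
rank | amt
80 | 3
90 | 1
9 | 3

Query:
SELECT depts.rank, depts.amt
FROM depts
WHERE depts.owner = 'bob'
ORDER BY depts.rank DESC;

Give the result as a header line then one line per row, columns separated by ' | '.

== RESULT ==
depts.rank | depts.amt
7 | 40
2 | 30

Derivation:
After WHERE (2 rows):
depts.amt | depts.owner | depts.rank
30 | bob | 2
40 | bob | 7
After SELECT (2 rows):
depts.rank | depts.amt
2 | 30
7 | 40
After ORDER BY (2 rows):
depts.rank | depts.amt
7 | 40
2 | 30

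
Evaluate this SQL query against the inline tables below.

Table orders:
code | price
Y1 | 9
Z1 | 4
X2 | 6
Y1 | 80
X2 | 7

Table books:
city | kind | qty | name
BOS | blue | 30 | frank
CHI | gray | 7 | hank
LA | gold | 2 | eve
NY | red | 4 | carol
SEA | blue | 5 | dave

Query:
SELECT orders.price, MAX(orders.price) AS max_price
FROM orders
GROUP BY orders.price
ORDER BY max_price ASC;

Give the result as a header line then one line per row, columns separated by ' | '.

After GROUP BY (5 rows):
orders.price | max_price
9 | 9
4 | 4
6 | 6
80 | 80
7 | 7
After ORDER BY (5 rows):
orders.price | max_price
4 | 4
6 | 6
7 | 7
9 | 9
80 | 80

== RESULT ==
orders.price | max_price
4 | 4
6 | 6
7 | 7
9 | 9
80 | 80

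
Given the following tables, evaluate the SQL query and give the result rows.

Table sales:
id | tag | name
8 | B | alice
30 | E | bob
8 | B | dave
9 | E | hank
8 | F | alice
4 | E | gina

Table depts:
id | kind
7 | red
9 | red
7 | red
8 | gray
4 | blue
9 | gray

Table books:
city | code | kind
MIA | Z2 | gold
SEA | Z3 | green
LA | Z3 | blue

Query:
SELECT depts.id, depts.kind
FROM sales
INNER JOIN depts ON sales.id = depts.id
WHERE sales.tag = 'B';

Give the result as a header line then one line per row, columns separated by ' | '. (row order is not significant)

== RESULT ==
depts.id | depts.kind
8 | gray
8 | gray

Derivation:
After JOIN depts (6 rows):
sales.id | sales.tag | sales.name | depts.id | depts.kind
8 | B | alice | 8 | gray
8 | B | dave | 8 | gray
9 | E | hank | 9 | red
9 | E | hank | 9 | gray
8 | F | alice | 8 | gray
4 | E | gina | 4 | blue
After WHERE (2 rows):
sales.id | sales.tag | sales.name | depts.id | depts.kind
8 | B | alice | 8 | gray
8 | B | dave | 8 | gray
After SELECT (2 rows):
depts.id | depts.kind
8 | gray
8 | gray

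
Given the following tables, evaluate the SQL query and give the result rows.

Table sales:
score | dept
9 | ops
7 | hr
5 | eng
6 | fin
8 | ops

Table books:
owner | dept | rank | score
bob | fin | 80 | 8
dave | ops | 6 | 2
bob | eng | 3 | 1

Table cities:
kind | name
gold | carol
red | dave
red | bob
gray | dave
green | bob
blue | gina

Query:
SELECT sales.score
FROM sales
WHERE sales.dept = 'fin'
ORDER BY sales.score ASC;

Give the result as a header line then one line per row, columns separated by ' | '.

== RESULT ==
sales.score
6

Derivation:
After WHERE (1 rows):
sales.score | sales.dept
6 | fin
After SELECT (1 rows):
sales.score
6
After ORDER BY (1 rows):
sales.score
6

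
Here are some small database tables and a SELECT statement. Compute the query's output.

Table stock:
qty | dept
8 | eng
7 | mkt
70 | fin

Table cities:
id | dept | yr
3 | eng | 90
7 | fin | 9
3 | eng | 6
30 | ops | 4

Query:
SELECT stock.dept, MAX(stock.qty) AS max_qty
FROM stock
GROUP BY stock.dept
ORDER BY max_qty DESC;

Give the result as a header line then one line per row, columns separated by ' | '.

== RESULT ==
stock.dept | max_qty
fin | 70
eng | 8
mkt | 7

Derivation:
After GROUP BY (3 rows):
stock.dept | max_qty
eng | 8
mkt | 7
fin | 70
After ORDER BY (3 rows):
stock.dept | max_qty
fin | 70
eng | 8
mkt | 7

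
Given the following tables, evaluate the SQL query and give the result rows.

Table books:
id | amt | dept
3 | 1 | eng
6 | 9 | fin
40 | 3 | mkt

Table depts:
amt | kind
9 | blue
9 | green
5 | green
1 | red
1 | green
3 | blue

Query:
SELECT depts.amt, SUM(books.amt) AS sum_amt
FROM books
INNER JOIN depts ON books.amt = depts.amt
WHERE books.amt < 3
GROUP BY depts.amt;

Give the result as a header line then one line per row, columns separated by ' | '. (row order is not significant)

After JOIN depts (5 rows):
books.id | books.amt | books.dept | depts.amt | depts.kind
3 | 1 | eng | 1 | red
3 | 1 | eng | 1 | green
6 | 9 | fin | 9 | blue
6 | 9 | fin | 9 | green
40 | 3 | mkt | 3 | blue
After WHERE (2 rows):
books.id | books.amt | books.dept | depts.amt | depts.kind
3 | 1 | eng | 1 | red
3 | 1 | eng | 1 | green
After GROUP BY (1 rows):
depts.amt | sum_amt
1 | 2

== RESULT ==
depts.amt | sum_amt
1 | 2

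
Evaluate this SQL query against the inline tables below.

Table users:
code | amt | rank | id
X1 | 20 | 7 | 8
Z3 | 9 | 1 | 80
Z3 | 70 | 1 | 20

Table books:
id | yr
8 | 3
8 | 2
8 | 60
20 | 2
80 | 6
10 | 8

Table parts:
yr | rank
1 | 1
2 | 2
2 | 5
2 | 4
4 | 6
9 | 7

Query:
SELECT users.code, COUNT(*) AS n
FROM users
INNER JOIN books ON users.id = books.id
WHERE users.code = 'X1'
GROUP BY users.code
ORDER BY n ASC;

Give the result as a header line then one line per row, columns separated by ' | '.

== RESULT ==
users.code | n
X1 | 3

Derivation:
After JOIN books (5 rows):
users.code | users.amt | users.rank | users.id | books.id | books.yr
X1 | 20 | 7 | 8 | 8 | 3
X1 | 20 | 7 | 8 | 8 | 2
X1 | 20 | 7 | 8 | 8 | 60
Z3 | 9 | 1 | 80 | 80 | 6
Z3 | 70 | 1 | 20 | 20 | 2
After WHERE (3 rows):
users.code | users.amt | users.rank | users.id | books.id | books.yr
X1 | 20 | 7 | 8 | 8 | 3
X1 | 20 | 7 | 8 | 8 | 2
X1 | 20 | 7 | 8 | 8 | 60
After GROUP BY (1 rows):
users.code | n
X1 | 3
After ORDER BY (1 rows):
users.code | n
X1 | 3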